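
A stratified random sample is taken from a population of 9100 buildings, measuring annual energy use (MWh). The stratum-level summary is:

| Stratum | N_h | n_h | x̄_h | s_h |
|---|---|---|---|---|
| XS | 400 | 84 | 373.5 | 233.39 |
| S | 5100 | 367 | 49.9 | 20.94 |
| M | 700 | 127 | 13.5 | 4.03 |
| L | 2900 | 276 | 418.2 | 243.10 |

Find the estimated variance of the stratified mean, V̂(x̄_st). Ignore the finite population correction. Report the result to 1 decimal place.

V̂(x̄_st) = Σ W_h² s_h²/n_h, with W_h = N_h/N and N = 9100:
  stratum XS: (400/9100)²·233.39²/84 = 1.25292
  stratum S: (5100/9100)²·20.94²/367 = 0.375271
  stratum M: (700/9100)²·4.03²/127 = 0.000756693
  stratum L: (2900/9100)²·243.10²/276 = 21.7457
V̂(x̄_st) = 23.3747

V̂(x̄_st) ≈ 23.4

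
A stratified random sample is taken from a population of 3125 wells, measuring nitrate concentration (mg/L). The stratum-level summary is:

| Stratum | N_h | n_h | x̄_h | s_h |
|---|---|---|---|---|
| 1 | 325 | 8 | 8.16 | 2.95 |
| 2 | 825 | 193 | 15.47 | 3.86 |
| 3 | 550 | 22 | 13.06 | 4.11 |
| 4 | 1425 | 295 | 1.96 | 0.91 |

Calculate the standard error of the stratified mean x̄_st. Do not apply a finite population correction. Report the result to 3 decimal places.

V̂(x̄_st) = Σ W_h² s_h²/n_h, with W_h = N_h/N and N = 3125:
  stratum 1: (325/3125)²·2.95²/8 = 0.0117658
  stratum 2: (825/3125)²·3.86²/193 = 0.00538053
  stratum 3: (550/3125)²·4.11²/22 = 0.0237841
  stratum 4: (1425/3125)²·0.91²/295 = 0.000583701
V̂(x̄_st) = 0.0415141
SE(x̄_st) = √0.0415141 = 0.20375

SE(x̄_st) ≈ 0.204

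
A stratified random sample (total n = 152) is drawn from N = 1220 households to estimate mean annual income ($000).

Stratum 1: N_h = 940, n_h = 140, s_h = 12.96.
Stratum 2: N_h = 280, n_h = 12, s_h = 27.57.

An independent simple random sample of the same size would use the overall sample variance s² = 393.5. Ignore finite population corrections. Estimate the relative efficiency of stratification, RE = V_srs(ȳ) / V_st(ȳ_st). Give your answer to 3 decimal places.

V̂(ȳ_st) = Σ W_h² s_h²/n_h, with W_h = N_h/N and N = 1220:
  stratum 1: (940/1220)²·12.96²/140 = 0.712226
  stratum 2: (280/1220)²·27.57²/12 = 3.33648
V_st = 4.04871
V_srs = s²/n = 393.5/152 = 2.58882
Relative efficiency = V_srs / V_st = 2.58882/4.04871 = 0.6394

RE ≈ 0.639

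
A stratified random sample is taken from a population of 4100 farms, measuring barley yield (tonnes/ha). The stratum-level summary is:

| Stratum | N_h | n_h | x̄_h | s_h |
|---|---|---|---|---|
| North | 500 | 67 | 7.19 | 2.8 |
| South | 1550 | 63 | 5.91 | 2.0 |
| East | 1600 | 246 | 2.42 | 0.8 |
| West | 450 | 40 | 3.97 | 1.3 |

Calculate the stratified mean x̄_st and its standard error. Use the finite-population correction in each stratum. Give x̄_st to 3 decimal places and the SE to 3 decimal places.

x̄_st = Σ W_h x̄_h = (500·7.19 + 1550·5.91 + 1600·2.42 + 450·3.97)/4100 = 4.49122
V̂(x̄_st) = Σ W_h² (1 − n_h/N_h) s_h²/n_h, with W_h = N_h/N and N = 4100:
  stratum North: (500/4100)²·(1 − 67/500)·2.8²/67 = 0.00150706
  stratum South: (1550/4100)²·(1 − 63/1550)·2.0²/63 = 0.00870551
  stratum East: (1600/4100)²·(1 − 246/1600)·0.8²/246 = 0.000335286
  stratum West: (450/4100)²·(1 − 40/450)·1.3²/40 = 0.00046372
V̂(x̄_st) = 0.0110116
SE(x̄_st) = √0.0110116 = 0.104936

x̄_st ≈ 4.491, SE ≈ 0.105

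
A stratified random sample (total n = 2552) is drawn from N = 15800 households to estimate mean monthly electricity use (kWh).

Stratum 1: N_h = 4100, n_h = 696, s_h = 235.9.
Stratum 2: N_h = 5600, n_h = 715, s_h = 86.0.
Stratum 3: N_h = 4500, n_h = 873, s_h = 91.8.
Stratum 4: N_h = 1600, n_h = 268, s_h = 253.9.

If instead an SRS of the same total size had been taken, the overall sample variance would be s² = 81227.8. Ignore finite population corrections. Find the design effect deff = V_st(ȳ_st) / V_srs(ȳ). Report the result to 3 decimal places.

deff ≈ 0.312

V̂(ȳ_st) = Σ W_h² s_h²/n_h, with W_h = N_h/N and N = 15800:
  stratum 1: (4100/15800)²·235.9²/696 = 5.38394
  stratum 2: (5600/15800)²·86.0²/715 = 1.29943
  stratum 3: (4500/15800)²·91.8²/873 = 0.783036
  stratum 4: (1600/15800)²·253.9²/268 = 2.4667
V_st = 9.93311
V_srs = s²/n = 81227.8/2552 = 31.8291
deff = V_st / V_srs = 9.93311/31.8291 = 0.3121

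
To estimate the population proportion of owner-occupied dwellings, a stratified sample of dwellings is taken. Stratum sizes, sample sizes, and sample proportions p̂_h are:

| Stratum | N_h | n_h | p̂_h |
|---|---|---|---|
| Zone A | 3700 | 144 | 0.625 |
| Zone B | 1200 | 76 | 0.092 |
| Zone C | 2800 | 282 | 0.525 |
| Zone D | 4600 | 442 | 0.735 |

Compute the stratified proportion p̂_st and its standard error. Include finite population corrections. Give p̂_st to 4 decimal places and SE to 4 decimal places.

N = 12300; stratum weights W_h = N_h/N.
p̂_st = Σ W_h p̂_h = (3700·0.625 + 1200·0.092 + 2800·0.525 + 4600·0.735)/12300 = 0.59137
V̂(p̂_st) = Σ W_h² (1 − n_h/N_h) p̂_h(1−p̂_h)/(n_h−1):
  stratum Zone A: (3700/12300)²·(1 − 144/3700)·0.625·0.375/143 = 0.000142537
  stratum Zone B: (1200/12300)²·(1 − 76/1200)·0.092·0.908/75 = 9.93001e-06
  stratum Zone C: (2800/12300)²·(1 − 282/2800)·0.525·0.475/281 = 4.13571e-05
  stratum Zone D: (4600/12300)²·(1 − 442/4600)·0.735·0.265/441 = 5.58376e-05
V̂(p̂_st) = 0.000249662; SE = √V̂ = 0.0158007

p̂_st ≈ 0.5914, SE ≈ 0.0158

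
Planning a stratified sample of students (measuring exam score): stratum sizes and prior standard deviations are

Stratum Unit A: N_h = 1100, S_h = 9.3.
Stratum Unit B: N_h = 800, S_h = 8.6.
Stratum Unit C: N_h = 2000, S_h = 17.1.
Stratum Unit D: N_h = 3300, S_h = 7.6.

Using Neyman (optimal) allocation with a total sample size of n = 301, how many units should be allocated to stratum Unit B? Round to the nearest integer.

Neyman allocation: n_h = n · N_h S_h / Σ N_i S_i, with n = 301.
  stratum Unit A: N_h·S_h = 1100·9.3 = 10230.00
  stratum Unit B: N_h·S_h = 800·8.6 = 6880.00
  stratum Unit C: N_h·S_h = 2000·17.1 = 34200.00
  stratum Unit D: N_h·S_h = 3300·7.6 = 25080.00
Σ N_h S_h = 76390.00
n for stratum Unit B = 301·6880.00/76390.00 = 27.109 → 27

27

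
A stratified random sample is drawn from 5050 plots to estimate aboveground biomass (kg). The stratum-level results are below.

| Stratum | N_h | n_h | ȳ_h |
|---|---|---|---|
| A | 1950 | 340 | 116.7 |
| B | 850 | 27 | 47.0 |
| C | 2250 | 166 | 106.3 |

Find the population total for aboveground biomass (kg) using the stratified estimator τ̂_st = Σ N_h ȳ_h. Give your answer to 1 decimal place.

τ̂_st ≈ 506690.0

τ̂_st = Σ N_h ȳ_h = 1950·116.7 + 850·47.0 + 2250·106.3 = 506690.0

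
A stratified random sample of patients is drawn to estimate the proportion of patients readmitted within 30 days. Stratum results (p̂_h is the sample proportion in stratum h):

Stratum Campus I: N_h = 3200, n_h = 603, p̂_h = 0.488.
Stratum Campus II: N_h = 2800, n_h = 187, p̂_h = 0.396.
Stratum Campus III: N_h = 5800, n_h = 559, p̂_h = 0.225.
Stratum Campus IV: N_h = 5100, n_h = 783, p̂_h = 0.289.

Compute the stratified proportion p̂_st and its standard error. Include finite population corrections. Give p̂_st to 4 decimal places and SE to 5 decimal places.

p̂_st ≈ 0.3224, SE ≈ 0.00993

N = 16900; stratum weights W_h = N_h/N.
p̂_st = Σ W_h p̂_h = (3200·0.488 + 2800·0.396 + 5800·0.225 + 5100·0.289)/16900 = 0.32244
V̂(p̂_st) = Σ W_h² (1 − n_h/N_h) p̂_h(1−p̂_h)/(n_h−1):
  stratum Campus I: (3200/16900)²·(1 − 603/3200)·0.488·0.512/602 = 1.20765e-05
  stratum Campus II: (2800/16900)²·(1 − 187/2800)·0.396·0.604/186 = 3.29415e-05
  stratum Campus III: (5800/16900)²·(1 − 559/5800)·0.225·0.775/558 = 3.32597e-05
  stratum Campus IV: (5100/16900)²·(1 − 783/5100)·0.289·0.711/782 = 2.02553e-05
V̂(p̂_st) = 9.85331e-05; SE = √V̂ = 0.00992638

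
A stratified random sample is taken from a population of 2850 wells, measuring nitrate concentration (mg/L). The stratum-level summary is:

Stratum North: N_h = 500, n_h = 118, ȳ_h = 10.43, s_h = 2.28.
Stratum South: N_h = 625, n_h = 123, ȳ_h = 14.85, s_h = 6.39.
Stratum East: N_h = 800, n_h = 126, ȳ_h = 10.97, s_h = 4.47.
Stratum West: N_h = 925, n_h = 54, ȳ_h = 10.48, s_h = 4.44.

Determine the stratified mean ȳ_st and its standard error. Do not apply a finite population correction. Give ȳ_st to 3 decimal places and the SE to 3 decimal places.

ȳ_st = Σ W_h ȳ_h = (500·10.43 + 625·14.85 + 800·10.97 + 925·10.48)/2850 = 11.56711
V̂(ȳ_st) = Σ W_h² s_h²/n_h, with W_h = N_h/N and N = 2850:
  stratum North: (500/2850)²·2.28²/118 = 0.00135593
  stratum South: (625/2850)²·6.39²/123 = 0.0159649
  stratum East: (800/2850)²·4.47²/126 = 0.012495
  stratum West: (925/2850)²·4.44²/54 = 0.0384562
V̂(ȳ_st) = 0.068272
SE(ȳ_st) = √0.068272 = 0.261289

ȳ_st ≈ 11.567, SE ≈ 0.261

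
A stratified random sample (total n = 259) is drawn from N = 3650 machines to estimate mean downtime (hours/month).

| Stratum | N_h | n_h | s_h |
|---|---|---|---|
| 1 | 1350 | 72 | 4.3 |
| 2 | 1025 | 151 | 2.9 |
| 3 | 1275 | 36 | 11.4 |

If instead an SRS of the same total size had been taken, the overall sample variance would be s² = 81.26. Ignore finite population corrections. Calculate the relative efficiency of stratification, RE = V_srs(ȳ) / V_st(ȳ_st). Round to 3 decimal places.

V̂(ȳ_st) = Σ W_h² s_h²/n_h, with W_h = N_h/N and N = 3650:
  stratum 1: (1350/3650)²·4.3²/72 = 0.0351307
  stratum 2: (1025/3650)²·2.9²/151 = 0.00439219
  stratum 3: (1275/3650)²·11.4²/36 = 0.440496
V_st = 0.480019
V_srs = s²/n = 81.26/259 = 0.313745
Relative efficiency = V_srs / V_st = 0.313745/0.480019 = 0.6536

RE ≈ 0.654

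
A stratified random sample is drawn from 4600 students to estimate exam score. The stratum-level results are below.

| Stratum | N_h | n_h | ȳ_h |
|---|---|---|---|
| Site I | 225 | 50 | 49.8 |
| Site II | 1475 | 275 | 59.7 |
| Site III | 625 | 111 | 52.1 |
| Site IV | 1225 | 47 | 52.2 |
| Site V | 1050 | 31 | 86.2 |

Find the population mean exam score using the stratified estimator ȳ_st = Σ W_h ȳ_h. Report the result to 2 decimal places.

N = Σ N_h = 4600. Stratum weights W_h = N_h/N.
ȳ_st = (225·49.8 + 1475·59.7 + 625·52.1 + 1225·52.2 + 1050·86.2) / 4600 = 62.2348

ȳ_st ≈ 62.23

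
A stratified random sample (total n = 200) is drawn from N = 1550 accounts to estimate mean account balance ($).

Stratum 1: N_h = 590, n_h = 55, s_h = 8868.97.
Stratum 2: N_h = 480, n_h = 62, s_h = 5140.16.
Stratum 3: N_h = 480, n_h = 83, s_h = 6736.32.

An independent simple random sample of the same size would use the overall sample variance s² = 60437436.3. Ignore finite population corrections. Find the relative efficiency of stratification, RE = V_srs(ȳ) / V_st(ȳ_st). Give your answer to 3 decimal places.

V̂(ȳ_st) = Σ W_h² s_h²/n_h, with W_h = N_h/N and N = 1550:
  stratum 1: (590/1550)²·8868.97²/55 = 207216
  stratum 2: (480/1550)²·5140.16²/62 = 40867.7
  stratum 3: (480/1550)²·6736.32²/83 = 52430.8
V_st = 300515
V_srs = s²/n = 60437436.3/200 = 302187
Relative efficiency = V_srs / V_st = 302187/300515 = 1.0056

RE ≈ 1.006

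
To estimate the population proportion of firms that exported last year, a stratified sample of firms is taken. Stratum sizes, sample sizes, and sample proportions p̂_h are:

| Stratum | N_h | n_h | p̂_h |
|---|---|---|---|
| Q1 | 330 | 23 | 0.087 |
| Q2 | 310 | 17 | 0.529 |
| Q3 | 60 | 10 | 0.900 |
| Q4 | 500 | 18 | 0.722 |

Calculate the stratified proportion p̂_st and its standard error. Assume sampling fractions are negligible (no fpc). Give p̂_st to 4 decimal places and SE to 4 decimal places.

N = 1200; stratum weights W_h = N_h/N.
p̂_st = Σ W_h p̂_h = (330·0.087 + 310·0.529 + 60·0.900 + 500·0.722)/1200 = 0.50642
V̂(p̂_st) = Σ W_h² p̂_h(1−p̂_h)/(n_h−1):
  stratum Q1: (330/1200)²·0.087·0.913/22 = 0.000273044
  stratum Q2: (310/1200)²·0.529·0.471/16 = 0.00103924
  stratum Q3: (60/1200)²·0.900·0.100/9 = 2.5e-05
  stratum Q4: (500/1200)²·0.722·0.278/17 = 0.0020498
V̂(p̂_st) = 0.00338708; SE = √V̂ = 0.0581987

p̂_st ≈ 0.5064, SE ≈ 0.0582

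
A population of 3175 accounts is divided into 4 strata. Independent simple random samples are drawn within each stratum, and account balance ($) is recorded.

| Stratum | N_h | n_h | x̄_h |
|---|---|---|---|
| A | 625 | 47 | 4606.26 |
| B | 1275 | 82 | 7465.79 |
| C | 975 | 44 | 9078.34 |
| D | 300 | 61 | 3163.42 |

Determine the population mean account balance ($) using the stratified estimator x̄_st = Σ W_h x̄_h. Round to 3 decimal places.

N = Σ N_h = 3175. Stratum weights W_h = N_h/N.
x̄_st = (625·4606.26 + 1275·7465.79 + 975·9078.34 + 300·3163.42) / 3175 = 6991.55976

x̄_st ≈ 6991.560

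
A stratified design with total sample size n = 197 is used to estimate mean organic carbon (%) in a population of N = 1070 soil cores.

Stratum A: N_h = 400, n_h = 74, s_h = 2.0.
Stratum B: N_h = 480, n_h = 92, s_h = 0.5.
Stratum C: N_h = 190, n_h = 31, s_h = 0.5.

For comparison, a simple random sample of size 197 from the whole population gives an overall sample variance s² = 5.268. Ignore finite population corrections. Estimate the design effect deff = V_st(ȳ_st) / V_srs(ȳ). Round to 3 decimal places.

V̂(ȳ_st) = Σ W_h² s_h²/n_h, with W_h = N_h/N and N = 1070:
  stratum A: (400/1070)²·2.0²/74 = 0.00755406
  stratum B: (480/1070)²·0.5²/92 = 0.000546849
  stratum C: (190/1070)²·0.5²/31 = 0.000254283
V_st = 0.0083552
V_srs = s²/n = 5.268/197 = 0.0267411
deff = V_st / V_srs = 0.0083552/0.0267411 = 0.3124

deff ≈ 0.312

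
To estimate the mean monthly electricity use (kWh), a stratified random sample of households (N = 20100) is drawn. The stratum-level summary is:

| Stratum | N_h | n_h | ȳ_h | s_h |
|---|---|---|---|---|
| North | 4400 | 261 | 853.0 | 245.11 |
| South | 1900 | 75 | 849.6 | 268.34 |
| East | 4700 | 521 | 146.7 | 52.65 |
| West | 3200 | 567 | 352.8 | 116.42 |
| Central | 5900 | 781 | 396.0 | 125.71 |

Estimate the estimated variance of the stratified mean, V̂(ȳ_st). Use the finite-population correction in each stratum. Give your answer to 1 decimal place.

V̂(ȳ_st) ≈ 20.9

V̂(ȳ_st) = Σ W_h² (1 − n_h/N_h) s_h²/n_h, with W_h = N_h/N and N = 20100:
  stratum North: (4400/20100)²·(1 − 261/4400)·245.11²/261 = 10.3762
  stratum South: (1900/20100)²·(1 − 75/1900)·268.34²/75 = 8.24013
  stratum East: (4700/20100)²·(1 − 521/4700)·52.65²/521 = 0.258665
  stratum West: (3200/20100)²·(1 − 567/3200)·116.42²/567 = 0.498518
  stratum Central: (5900/20100)²·(1 − 781/5900)·125.71²/781 = 1.51263
V̂(ȳ_st) = 20.8861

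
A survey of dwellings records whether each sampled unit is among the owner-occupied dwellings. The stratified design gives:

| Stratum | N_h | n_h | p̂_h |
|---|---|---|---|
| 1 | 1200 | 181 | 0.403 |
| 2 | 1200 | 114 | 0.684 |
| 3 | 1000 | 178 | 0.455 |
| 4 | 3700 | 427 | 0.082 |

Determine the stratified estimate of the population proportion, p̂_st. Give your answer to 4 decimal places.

p̂_st ≈ 0.2905

N = 7100; stratum weights W_h = N_h/N.
p̂_st = Σ W_h p̂_h = (1200·0.403 + 1200·0.684 + 1000·0.455 + 3700·0.082)/7100 = 0.29054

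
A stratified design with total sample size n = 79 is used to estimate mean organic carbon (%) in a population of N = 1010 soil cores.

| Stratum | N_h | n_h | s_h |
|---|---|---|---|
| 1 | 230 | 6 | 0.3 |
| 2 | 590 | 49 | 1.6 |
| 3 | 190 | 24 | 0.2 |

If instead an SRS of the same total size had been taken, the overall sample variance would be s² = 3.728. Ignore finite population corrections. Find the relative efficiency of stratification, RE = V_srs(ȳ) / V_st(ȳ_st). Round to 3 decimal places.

V̂(ȳ_st) = Σ W_h² s_h²/n_h, with W_h = N_h/N and N = 1010:
  stratum 1: (230/1010)²·0.3²/6 = 0.000777865
  stratum 2: (590/1010)²·1.6²/49 = 0.0178281
  stratum 3: (190/1010)²·0.2²/24 = 5.89811e-05
V_st = 0.018665
V_srs = s²/n = 3.728/79 = 0.0471899
Relative efficiency = V_srs / V_st = 0.0471899/0.018665 = 2.5283

RE ≈ 2.528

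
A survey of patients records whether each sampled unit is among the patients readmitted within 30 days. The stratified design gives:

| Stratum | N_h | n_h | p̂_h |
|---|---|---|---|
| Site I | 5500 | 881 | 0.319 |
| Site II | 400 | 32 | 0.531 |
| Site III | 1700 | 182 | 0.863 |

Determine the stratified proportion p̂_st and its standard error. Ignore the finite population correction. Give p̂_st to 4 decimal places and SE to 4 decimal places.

N = 7600; stratum weights W_h = N_h/N.
p̂_st = Σ W_h p̂_h = (5500·0.319 + 400·0.531 + 1700·0.863)/7600 = 0.45184
V̂(p̂_st) = Σ W_h² p̂_h(1−p̂_h)/(n_h−1):
  stratum Site I: (5500/7600)²·0.319·0.681/880 = 0.000129287
  stratum Site II: (400/7600)²·0.531·0.469/31 = 2.22535e-05
  stratum Site III: (1700/7600)²·0.863·0.137/181 = 3.26831e-05
V̂(p̂_st) = 0.000184223; SE = √V̂ = 0.0135729

p̂_st ≈ 0.4518, SE ≈ 0.0136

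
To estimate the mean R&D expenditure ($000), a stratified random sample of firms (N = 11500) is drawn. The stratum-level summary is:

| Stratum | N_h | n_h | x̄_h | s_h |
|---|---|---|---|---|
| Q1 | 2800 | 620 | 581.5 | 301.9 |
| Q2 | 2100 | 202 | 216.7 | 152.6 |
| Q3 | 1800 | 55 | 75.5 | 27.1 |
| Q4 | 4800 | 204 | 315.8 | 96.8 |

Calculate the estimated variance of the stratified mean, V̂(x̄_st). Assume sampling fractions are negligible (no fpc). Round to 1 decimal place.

V̂(x̄_st) = Σ W_h² s_h²/n_h, with W_h = N_h/N and N = 11500:
  stratum Q1: (2800/11500)²·301.9²/620 = 8.71475
  stratum Q2: (2100/11500)²·152.6²/202 = 3.84415
  stratum Q3: (1800/11500)²·27.1²/55 = 0.327134
  stratum Q4: (4800/11500)²·96.8²/204 = 8.00216
V̂(x̄_st) = 20.8882

V̂(x̄_st) ≈ 20.9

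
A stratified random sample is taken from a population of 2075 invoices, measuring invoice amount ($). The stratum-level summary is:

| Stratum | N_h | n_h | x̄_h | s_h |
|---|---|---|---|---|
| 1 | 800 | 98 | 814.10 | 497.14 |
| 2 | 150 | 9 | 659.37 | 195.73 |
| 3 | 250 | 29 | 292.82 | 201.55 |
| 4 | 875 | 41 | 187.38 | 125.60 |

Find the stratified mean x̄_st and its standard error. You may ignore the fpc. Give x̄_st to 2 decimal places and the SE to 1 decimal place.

x̄_st = Σ W_h x̄_h = (800·814.10 + 150·659.37 + 250·292.82 + 875·187.38)/2075 = 475.83036
V̂(x̄_st) = Σ W_h² s_h²/n_h, with W_h = N_h/N and N = 2075:
  stratum 1: (800/2075)²·497.14²/98 = 374.865
  stratum 2: (150/2075)²·195.73²/9 = 22.2443
  stratum 3: (250/2075)²·201.55²/29 = 20.3335
  stratum 4: (875/2075)²·125.60²/41 = 68.4188
V̂(x̄_st) = 485.862
SE(x̄_st) = √485.862 = 22.0423

x̄_st ≈ 475.83, SE ≈ 22.0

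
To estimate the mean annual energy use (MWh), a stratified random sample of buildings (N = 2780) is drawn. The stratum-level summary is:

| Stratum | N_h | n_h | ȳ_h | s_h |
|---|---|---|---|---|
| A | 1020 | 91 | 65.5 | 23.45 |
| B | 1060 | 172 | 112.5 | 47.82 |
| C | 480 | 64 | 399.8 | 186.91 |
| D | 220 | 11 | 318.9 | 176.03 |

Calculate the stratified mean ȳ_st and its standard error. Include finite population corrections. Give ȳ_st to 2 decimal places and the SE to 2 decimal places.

ȳ_st = Σ W_h ȳ_h = (1020·65.5 + 1060·112.5 + 480·399.8 + 220·318.9)/2780 = 161.19496
V̂(ȳ_st) = Σ W_h² (1 − n_h/N_h) s_h²/n_h, with W_h = N_h/N and N = 2780:
  stratum A: (1020/2780)²·(1 − 91/1020)·23.45²/91 = 0.740919
  stratum B: (1060/2780)²·(1 − 172/1060)·47.82²/172 = 1.61927
  stratum C: (480/2780)²·(1 − 64/480)·186.91²/64 = 14.1036
  stratum D: (220/2780)²·(1 − 11/220)·176.03²/11 = 16.7595
V̂(ȳ_st) = 33.2233
SE(ȳ_st) = √33.2233 = 5.76396

ȳ_st ≈ 161.19, SE ≈ 5.76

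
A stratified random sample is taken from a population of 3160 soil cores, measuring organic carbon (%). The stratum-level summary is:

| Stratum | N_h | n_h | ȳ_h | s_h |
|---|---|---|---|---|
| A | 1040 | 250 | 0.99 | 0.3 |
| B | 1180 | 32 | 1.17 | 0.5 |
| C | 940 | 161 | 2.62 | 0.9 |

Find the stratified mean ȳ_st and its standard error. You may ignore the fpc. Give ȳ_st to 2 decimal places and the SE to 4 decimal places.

ȳ_st ≈ 1.54, SE ≈ 0.0397

ȳ_st = Σ W_h ȳ_h = (1040·0.99 + 1180·1.17 + 940·2.62)/3160 = 1.54209
V̂(ȳ_st) = Σ W_h² s_h²/n_h, with W_h = N_h/N and N = 3160:
  stratum A: (1040/3160)²·0.3²/250 = 3.89938e-05
  stratum B: (1180/3160)²·0.5²/32 = 0.00108938
  stratum C: (940/3160)²·0.9²/161 = 0.000445185
V̂(ȳ_st) = 0.00157356
SE(ȳ_st) = √0.00157356 = 0.0396681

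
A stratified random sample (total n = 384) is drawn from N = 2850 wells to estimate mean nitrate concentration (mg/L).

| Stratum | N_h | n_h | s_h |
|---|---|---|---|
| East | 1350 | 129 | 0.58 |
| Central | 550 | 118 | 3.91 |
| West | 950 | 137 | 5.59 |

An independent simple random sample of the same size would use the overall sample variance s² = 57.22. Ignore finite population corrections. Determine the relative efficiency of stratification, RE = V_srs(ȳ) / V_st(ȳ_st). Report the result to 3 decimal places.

RE ≈ 4.845

V̂(ȳ_st) = Σ W_h² s_h²/n_h, with W_h = N_h/N and N = 2850:
  stratum East: (1350/2850)²·0.58²/129 = 0.000585119
  stratum Central: (550/2850)²·3.91²/118 = 0.00482511
  stratum West: (950/2850)²·5.59²/137 = 0.0253431
V_st = 0.0307534
V_srs = s²/n = 57.22/384 = 0.14901
Relative efficiency = V_srs / V_st = 0.14901/0.0307534 = 4.8453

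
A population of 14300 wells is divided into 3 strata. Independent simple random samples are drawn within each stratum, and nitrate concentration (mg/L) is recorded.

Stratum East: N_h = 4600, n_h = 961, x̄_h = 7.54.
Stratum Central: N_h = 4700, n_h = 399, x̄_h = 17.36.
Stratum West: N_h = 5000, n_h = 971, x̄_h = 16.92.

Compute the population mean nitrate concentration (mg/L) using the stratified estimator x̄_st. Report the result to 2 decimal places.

N = Σ N_h = 14300. Stratum weights W_h = N_h/N.
x̄_st = (4600·7.54 + 4700·17.36 + 5000·16.92) / 14300 = 14.0473

x̄_st ≈ 14.05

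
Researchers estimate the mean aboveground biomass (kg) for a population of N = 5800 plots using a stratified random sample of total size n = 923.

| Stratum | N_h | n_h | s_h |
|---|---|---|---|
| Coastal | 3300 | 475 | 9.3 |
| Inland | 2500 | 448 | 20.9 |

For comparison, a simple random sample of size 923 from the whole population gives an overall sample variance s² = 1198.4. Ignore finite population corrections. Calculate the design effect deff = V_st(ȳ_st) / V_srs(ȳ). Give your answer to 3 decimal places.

V̂(ȳ_st) = Σ W_h² s_h²/n_h, with W_h = N_h/N and N = 5800:
  stratum Coastal: (3300/5800)²·9.3²/475 = 0.0589446
  stratum Inland: (2500/5800)²·20.9²/448 = 0.18115
V_st = 0.240095
V_srs = s²/n = 1198.4/923 = 1.29837
deff = V_st / V_srs = 0.240095/1.29837 = 0.1849

deff ≈ 0.185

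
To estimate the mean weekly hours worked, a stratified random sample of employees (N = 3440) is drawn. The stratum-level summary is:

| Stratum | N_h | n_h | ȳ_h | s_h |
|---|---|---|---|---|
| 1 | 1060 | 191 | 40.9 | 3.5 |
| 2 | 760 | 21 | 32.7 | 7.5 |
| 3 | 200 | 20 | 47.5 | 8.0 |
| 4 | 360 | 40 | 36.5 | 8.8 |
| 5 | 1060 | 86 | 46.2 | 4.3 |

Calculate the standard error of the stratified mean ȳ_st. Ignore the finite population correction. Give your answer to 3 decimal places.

V̂(ȳ_st) = Σ W_h² s_h²/n_h, with W_h = N_h/N and N = 3440:
  stratum 1: (1060/3440)²·3.5²/191 = 0.00608972
  stratum 2: (760/3440)²·7.5²/21 = 0.130742
  stratum 3: (200/3440)²·8.0²/20 = 0.0108167
  stratum 4: (360/3440)²·8.8²/40 = 0.0212028
  stratum 5: (1060/3440)²·4.3²/86 = 0.0204142
V̂(ȳ_st) = 0.189265
SE(ȳ_st) = √0.189265 = 0.435046

SE(ȳ_st) ≈ 0.435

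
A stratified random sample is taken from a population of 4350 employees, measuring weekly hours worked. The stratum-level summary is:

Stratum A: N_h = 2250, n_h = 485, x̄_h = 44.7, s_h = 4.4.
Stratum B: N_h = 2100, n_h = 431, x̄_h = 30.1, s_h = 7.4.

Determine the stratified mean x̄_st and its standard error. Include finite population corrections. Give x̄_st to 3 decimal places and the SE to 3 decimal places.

x̄_st = Σ W_h x̄_h = (2250·44.7 + 2100·30.1)/4350 = 37.65172
V̂(x̄_st) = Σ W_h² (1 − n_h/N_h) s_h²/n_h, with W_h = N_h/N and N = 4350:
  stratum A: (2250/4350)²·(1 − 485/2250)·4.4²/485 = 0.00837746
  stratum B: (2100/4350)²·(1 − 431/2100)·7.4²/431 = 0.0235333
V̂(x̄_st) = 0.0319108
SE(x̄_st) = √0.0319108 = 0.178636

x̄_st ≈ 37.652, SE ≈ 0.179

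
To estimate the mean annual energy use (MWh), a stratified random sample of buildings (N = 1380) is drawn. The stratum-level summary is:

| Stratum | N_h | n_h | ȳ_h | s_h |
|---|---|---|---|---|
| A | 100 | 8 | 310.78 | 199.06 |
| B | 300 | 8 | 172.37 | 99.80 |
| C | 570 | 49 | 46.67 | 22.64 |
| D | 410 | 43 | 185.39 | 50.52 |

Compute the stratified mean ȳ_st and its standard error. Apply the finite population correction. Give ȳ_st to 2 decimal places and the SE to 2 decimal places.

ȳ_st ≈ 134.35, SE ≈ 9.36

ȳ_st = Σ W_h ȳ_h = (100·310.78 + 300·172.37 + 570·46.67 + 410·185.39)/1380 = 134.34841
V̂(ȳ_st) = Σ W_h² (1 − n_h/N_h) s_h²/n_h, with W_h = N_h/N and N = 1380:
  stratum A: (100/1380)²·(1 − 8/100)·199.06²/8 = 23.9281
  stratum B: (300/1380)²·(1 − 8/300)·99.80²/8 = 57.2687
  stratum C: (570/1380)²·(1 − 49/570)·22.64²/49 = 1.63121
  stratum D: (410/1380)²·(1 − 43/410)·50.52²/43 = 4.68975
V̂(ȳ_st) = 87.5177
SE(ȳ_st) = √87.5177 = 9.35509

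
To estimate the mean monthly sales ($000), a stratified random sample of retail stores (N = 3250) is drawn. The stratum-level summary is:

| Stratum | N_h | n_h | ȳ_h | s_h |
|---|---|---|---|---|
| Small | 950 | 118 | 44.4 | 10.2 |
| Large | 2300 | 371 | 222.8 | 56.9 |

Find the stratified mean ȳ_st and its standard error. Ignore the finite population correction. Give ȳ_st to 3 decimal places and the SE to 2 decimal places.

ȳ_st ≈ 170.652, SE ≈ 2.11

ȳ_st = Σ W_h ȳ_h = (950·44.4 + 2300·222.8)/3250 = 170.65231
V̂(ȳ_st) = Σ W_h² s_h²/n_h, with W_h = N_h/N and N = 3250:
  stratum Small: (950/3250)²·10.2²/118 = 0.0753354
  stratum Large: (2300/3250)²·56.9²/371 = 4.37059
V̂(ȳ_st) = 4.44592
SE(ȳ_st) = √4.44592 = 2.10854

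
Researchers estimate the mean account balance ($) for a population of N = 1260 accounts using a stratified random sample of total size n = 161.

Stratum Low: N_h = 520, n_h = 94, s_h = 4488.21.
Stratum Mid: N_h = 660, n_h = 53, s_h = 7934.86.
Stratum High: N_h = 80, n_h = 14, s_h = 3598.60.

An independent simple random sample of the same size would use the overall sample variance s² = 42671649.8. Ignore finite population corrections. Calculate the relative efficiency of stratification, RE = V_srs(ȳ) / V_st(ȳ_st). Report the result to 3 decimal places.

V̂(ȳ_st) = Σ W_h² s_h²/n_h, with W_h = N_h/N and N = 1260:
  stratum Low: (520/1260)²·4488.21²/94 = 36499.3
  stratum Mid: (660/1260)²·7934.86²/53 = 325949
  stratum High: (80/1260)²·3598.60²/14 = 3728.88
V_st = 366177
V_srs = s²/n = 42671649.8/161 = 265041
Relative efficiency = V_srs / V_st = 265041/366177 = 0.7238

RE ≈ 0.724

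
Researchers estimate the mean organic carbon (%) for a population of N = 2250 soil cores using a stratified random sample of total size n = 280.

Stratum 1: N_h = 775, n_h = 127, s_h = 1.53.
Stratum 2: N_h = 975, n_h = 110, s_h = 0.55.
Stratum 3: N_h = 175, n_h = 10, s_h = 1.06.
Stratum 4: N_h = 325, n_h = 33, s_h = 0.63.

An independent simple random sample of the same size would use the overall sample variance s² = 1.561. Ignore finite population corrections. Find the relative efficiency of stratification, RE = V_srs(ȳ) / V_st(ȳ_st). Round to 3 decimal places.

V̂(ȳ_st) = Σ W_h² s_h²/n_h, with W_h = N_h/N and N = 2250:
  stratum 1: (775/2250)²·1.53²/127 = 0.00218684
  stratum 2: (975/2250)²·0.55²/110 = 0.000516389
  stratum 3: (175/2250)²·1.06²/10 = 0.000679709
  stratum 4: (325/2250)²·0.63²/33 = 0.000250939
V_st = 0.00363388
V_srs = s²/n = 1.561/280 = 0.005575
Relative efficiency = V_srs / V_st = 0.005575/0.00363388 = 1.5342

RE ≈ 1.534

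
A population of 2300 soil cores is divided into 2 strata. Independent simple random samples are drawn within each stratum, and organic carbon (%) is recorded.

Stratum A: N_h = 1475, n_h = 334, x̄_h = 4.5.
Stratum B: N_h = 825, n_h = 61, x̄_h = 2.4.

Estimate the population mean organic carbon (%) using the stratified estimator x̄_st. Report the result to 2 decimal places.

N = Σ N_h = 2300. Stratum weights W_h = N_h/N.
x̄_st = (1475·4.5 + 825·2.4) / 2300 = 3.7467

x̄_st ≈ 3.75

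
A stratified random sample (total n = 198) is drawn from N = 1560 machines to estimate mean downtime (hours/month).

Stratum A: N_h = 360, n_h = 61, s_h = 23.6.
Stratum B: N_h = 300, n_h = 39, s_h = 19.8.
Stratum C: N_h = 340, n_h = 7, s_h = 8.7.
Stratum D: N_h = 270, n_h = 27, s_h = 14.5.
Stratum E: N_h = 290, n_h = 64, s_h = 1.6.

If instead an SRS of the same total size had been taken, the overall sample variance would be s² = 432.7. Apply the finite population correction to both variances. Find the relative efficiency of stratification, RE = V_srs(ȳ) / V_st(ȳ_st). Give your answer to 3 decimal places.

RE ≈ 1.324

V̂(ȳ_st) = Σ W_h² (1 − n_h/N_h) s_h²/n_h, with W_h = N_h/N and N = 1560:
  stratum A: (360/1560)²·(1 − 61/360)·23.6²/61 = 0.403849
  stratum B: (300/1560)²·(1 − 39/300)·19.8²/39 = 0.323429
  stratum C: (340/1560)²·(1 − 7/340)·8.7²/7 = 0.503054
  stratum D: (270/1560)²·(1 − 27/270)·14.5²/27 = 0.209939
  stratum E: (290/1560)²·(1 − 64/290)·1.6²/64 = 0.00107725
V_st = 1.44135
V_srs = (1 − 198/1560)·432.7/198 = 1.90798
Relative efficiency = V_srs / V_st = 1.90798/1.44135 = 1.3237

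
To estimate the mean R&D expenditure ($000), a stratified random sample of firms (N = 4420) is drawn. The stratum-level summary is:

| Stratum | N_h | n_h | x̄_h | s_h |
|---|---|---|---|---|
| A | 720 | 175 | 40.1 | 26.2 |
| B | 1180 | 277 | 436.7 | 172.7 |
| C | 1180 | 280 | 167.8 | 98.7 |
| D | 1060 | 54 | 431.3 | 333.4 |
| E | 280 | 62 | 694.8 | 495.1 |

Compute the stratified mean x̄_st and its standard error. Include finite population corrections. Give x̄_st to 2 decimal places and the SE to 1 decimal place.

x̄_st ≈ 315.36, SE ≈ 11.5

x̄_st = Σ W_h x̄_h = (720·40.1 + 1180·436.7 + 1180·167.8 + 1060·431.3 + 280·694.8)/4420 = 315.36290
V̂(x̄_st) = Σ W_h² (1 − n_h/N_h) s_h²/n_h, with W_h = N_h/N and N = 4420:
  stratum A: (720/4420)²·(1 − 175/720)·26.2²/175 = 0.078786
  stratum B: (1180/4420)²·(1 − 277/1180)·172.7²/277 = 5.8726
  stratum C: (1180/4420)²·(1 − 280/1180)·98.7²/280 = 1.89128
  stratum D: (1060/4420)²·(1 − 54/1060)·333.4²/54 = 112.356
  stratum E: (280/4420)²·(1 − 62/280)·495.1²/62 = 12.3528
V̂(x̄_st) = 132.552
SE(x̄_st) = √132.552 = 11.5131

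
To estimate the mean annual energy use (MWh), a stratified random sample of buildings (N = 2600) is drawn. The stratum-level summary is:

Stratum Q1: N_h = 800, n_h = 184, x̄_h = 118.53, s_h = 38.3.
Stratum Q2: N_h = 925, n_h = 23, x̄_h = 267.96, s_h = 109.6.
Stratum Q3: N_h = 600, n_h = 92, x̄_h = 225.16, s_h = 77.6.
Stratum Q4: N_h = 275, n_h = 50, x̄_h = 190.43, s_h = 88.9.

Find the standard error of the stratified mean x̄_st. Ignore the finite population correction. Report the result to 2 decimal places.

SE(x̄_st) ≈ 8.49

V̂(x̄_st) = Σ W_h² s_h²/n_h, with W_h = N_h/N and N = 2600:
  stratum Q1: (800/2600)²·38.3²/184 = 0.754767
  stratum Q2: (925/2600)²·109.6²/23 = 66.1044
  stratum Q3: (600/2600)²·77.6²/92 = 3.48571
  stratum Q4: (275/2600)²·88.9²/50 = 1.76828
V̂(x̄_st) = 72.1131
SE(x̄_st) = √72.1131 = 8.49194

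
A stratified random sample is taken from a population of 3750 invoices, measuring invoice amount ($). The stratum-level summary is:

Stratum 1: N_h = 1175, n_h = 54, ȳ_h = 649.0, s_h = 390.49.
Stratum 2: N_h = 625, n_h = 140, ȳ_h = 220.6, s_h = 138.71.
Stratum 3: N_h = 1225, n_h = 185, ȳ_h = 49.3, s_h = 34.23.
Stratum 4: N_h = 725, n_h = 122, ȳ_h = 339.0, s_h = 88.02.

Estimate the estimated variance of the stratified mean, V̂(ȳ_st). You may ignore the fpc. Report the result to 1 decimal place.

V̂(ȳ_st) = Σ W_h² s_h²/n_h, with W_h = N_h/N and N = 3750:
  stratum 1: (1175/3750)²·390.49²/54 = 277.229
  stratum 2: (625/3750)²·138.71²/140 = 3.81755
  stratum 3: (1225/3750)²·34.23²/185 = 0.675852
  stratum 4: (725/3750)²·88.02²/122 = 2.37365
V̂(ȳ_st) = 284.096

V̂(ȳ_st) ≈ 284.1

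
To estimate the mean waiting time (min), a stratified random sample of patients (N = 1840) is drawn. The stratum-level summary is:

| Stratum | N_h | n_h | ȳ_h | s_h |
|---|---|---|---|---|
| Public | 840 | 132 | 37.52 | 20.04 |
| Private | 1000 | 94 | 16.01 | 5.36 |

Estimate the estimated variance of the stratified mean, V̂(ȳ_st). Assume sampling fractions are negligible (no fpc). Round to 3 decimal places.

V̂(ȳ_st) ≈ 0.724

V̂(ȳ_st) = Σ W_h² s_h²/n_h, with W_h = N_h/N and N = 1840:
  stratum Public: (840/1840)²·20.04²/132 = 0.634081
  stratum Private: (1000/1840)²·5.36²/94 = 0.0902747
V̂(ȳ_st) = 0.724355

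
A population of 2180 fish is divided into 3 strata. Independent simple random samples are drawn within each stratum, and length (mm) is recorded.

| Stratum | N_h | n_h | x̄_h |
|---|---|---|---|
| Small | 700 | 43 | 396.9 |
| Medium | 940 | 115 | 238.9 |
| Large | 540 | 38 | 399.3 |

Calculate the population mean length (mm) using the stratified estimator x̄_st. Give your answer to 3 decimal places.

x̄_st ≈ 329.366

N = Σ N_h = 2180. Stratum weights W_h = N_h/N.
x̄_st = (700·396.9 + 940·238.9 + 540·399.3) / 2180 = 329.36606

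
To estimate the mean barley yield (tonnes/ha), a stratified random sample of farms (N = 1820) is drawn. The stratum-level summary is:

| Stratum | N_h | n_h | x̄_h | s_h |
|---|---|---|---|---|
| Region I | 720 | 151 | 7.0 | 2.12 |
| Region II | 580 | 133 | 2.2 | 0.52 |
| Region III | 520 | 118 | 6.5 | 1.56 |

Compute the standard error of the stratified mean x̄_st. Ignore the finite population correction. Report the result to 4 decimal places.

SE(x̄_st) ≈ 0.0809

V̂(x̄_st) = Σ W_h² s_h²/n_h, with W_h = N_h/N and N = 1820:
  stratum Region I: (720/1820)²·2.12²/151 = 0.00465819
  stratum Region II: (580/1820)²·0.52²/133 = 0.000206475
  stratum Region III: (520/1820)²·1.56²/118 = 0.00168357
V̂(x̄_st) = 0.00654823
SE(x̄_st) = √0.00654823 = 0.0809212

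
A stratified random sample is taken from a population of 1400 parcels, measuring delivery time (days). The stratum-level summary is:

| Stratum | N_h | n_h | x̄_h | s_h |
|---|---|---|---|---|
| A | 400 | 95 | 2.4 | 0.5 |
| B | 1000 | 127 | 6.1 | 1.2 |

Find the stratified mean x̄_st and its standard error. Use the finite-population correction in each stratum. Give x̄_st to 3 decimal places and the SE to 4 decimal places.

x̄_st ≈ 5.043, SE ≈ 0.0722

x̄_st = Σ W_h x̄_h = (400·2.4 + 1000·6.1)/1400 = 5.04286
V̂(x̄_st) = Σ W_h² (1 − n_h/N_h) s_h²/n_h, with W_h = N_h/N and N = 1400:
  stratum A: (400/1400)²·(1 − 95/400)·0.5²/95 = 0.000163802
  stratum B: (1000/1400)²·(1 − 127/1000)·1.2²/127 = 0.0050503
V̂(x̄_st) = 0.0052141
SE(x̄_st) = √0.0052141 = 0.0722087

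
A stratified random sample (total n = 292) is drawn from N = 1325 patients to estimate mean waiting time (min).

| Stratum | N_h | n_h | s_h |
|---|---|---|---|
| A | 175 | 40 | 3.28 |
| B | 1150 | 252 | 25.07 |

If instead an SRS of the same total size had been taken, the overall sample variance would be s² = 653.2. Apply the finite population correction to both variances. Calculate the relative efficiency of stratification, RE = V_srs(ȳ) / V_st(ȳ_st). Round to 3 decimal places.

RE ≈ 1.186

V̂(ȳ_st) = Σ W_h² (1 − n_h/N_h) s_h²/n_h, with W_h = N_h/N and N = 1325:
  stratum A: (175/1325)²·(1 − 40/175)·3.28²/40 = 0.00361933
  stratum B: (1150/1325)²·(1 − 252/1150)·25.07²/252 = 1.46707
V_st = 1.47069
V_srs = (1 − 292/1325)·653.2/292 = 1.74401
Relative efficiency = V_srs / V_st = 1.74401/1.47069 = 1.1858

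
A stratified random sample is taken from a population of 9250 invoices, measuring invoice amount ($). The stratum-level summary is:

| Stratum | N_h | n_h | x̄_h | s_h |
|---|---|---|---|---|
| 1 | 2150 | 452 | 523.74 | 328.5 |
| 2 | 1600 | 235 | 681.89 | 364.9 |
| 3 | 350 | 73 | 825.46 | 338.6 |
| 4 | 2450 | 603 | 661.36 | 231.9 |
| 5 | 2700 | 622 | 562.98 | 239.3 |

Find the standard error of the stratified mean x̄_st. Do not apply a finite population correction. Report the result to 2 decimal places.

V̂(x̄_st) = Σ W_h² s_h²/n_h, with W_h = N_h/N and N = 9250:
  stratum 1: (2150/9250)²·328.5²/452 = 12.8981
  stratum 2: (1600/9250)²·364.9²/235 = 16.9526
  stratum 3: (350/9250)²·338.6²/73 = 2.24856
  stratum 4: (2450/9250)²·231.9²/603 = 6.25652
  stratum 5: (2700/9250)²·239.3²/622 = 7.84403
V̂(x̄_st) = 46.1998
SE(x̄_st) = √46.1998 = 6.79704

SE(x̄_st) ≈ 6.80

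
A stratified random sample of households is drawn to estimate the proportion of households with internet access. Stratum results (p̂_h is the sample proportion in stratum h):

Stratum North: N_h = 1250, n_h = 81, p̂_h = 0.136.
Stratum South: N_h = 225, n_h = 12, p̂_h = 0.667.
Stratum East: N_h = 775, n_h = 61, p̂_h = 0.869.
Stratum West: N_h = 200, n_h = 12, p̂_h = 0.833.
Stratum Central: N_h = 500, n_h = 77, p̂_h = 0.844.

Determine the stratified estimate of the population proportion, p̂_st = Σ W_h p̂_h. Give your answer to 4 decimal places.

N = 2950; stratum weights W_h = N_h/N.
p̂_st = Σ W_h p̂_h = (1250·0.136 + 225·0.667 + 775·0.869 + 200·0.833 + 500·0.844)/2950 = 0.53632

p̂_st ≈ 0.5363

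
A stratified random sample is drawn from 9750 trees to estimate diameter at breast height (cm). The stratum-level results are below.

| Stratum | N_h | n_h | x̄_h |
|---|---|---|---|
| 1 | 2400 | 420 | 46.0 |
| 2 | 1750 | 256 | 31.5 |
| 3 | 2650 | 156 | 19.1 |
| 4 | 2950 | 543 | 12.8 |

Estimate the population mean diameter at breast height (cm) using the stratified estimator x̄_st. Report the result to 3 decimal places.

x̄_st ≈ 26.041

N = Σ N_h = 9750. Stratum weights W_h = N_h/N.
x̄_st = (2400·46.0 + 1750·31.5 + 2650·19.1 + 2950·12.8) / 9750 = 26.04103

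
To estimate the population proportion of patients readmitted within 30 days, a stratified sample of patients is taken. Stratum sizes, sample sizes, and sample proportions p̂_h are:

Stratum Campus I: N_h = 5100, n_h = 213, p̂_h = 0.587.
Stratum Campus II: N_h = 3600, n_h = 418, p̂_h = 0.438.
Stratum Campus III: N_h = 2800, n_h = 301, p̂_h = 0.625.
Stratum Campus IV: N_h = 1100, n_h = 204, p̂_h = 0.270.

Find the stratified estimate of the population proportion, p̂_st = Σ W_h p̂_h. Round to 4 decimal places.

p̂_st ≈ 0.5252

N = 12600; stratum weights W_h = N_h/N.
p̂_st = Σ W_h p̂_h = (5100·0.587 + 3600·0.438 + 2800·0.625 + 1100·0.270)/12600 = 0.52520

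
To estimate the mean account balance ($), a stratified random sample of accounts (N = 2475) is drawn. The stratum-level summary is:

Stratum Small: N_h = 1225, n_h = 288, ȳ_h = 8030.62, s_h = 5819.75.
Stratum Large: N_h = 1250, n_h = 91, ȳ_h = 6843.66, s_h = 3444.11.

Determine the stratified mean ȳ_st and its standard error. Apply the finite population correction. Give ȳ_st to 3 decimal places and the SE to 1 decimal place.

ȳ_st ≈ 7431.145, SE ≈ 229.9

ȳ_st = Σ W_h ȳ_h = (1225·8030.62 + 1250·6843.66)/2475 = 7431.14525
V̂(ȳ_st) = Σ W_h² (1 − n_h/N_h) s_h²/n_h, with W_h = N_h/N and N = 2475:
  stratum Small: (1225/2475)²·(1 − 288/1225)·5819.75²/288 = 22036.4
  stratum Large: (1250/2475)²·(1 − 91/1250)·3444.11²/91 = 30828.7
V̂(ȳ_st) = 52865.2
SE(ȳ_st) = √52865.2 = 229.924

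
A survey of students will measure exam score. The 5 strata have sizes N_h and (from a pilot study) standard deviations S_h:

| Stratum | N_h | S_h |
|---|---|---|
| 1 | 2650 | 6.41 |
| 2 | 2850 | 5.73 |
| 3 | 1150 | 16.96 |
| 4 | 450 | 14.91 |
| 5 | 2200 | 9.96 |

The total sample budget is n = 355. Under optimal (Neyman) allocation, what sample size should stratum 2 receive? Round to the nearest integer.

71

Neyman allocation: n_h = n · N_h S_h / Σ N_i S_i, with n = 355.
  stratum 1: N_h·S_h = 2650·6.41 = 16986.50
  stratum 2: N_h·S_h = 2850·5.73 = 16330.50
  stratum 3: N_h·S_h = 1150·16.96 = 19504.00
  stratum 4: N_h·S_h = 450·14.91 = 6709.50
  stratum 5: N_h·S_h = 2200·9.96 = 21912.00
Σ N_h S_h = 81442.50
n for stratum 2 = 355·16330.50/81442.50 = 71.183 → 71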